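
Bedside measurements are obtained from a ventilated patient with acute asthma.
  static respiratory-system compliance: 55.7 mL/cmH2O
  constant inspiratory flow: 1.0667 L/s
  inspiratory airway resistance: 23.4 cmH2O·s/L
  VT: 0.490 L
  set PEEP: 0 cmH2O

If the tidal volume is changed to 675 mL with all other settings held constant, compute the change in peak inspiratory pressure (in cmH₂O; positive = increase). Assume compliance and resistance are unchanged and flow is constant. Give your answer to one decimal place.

3.3

PIP = Vt/C + R·V̇ + PEEP (constant-flow equation of motion).
Only the elastic term changes: ΔPIP = ΔVt / C = (675 − 490) / 55.7 = 3.321 cmH2O.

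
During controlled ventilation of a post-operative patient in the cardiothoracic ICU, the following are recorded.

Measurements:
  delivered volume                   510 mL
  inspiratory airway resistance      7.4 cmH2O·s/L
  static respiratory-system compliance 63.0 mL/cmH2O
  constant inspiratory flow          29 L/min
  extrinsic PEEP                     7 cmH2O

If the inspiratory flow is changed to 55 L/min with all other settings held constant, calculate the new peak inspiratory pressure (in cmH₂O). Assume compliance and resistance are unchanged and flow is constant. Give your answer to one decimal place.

21.9

Flow: 29 L/min ÷ 60 = 0.4833 L/s.
New flow: 55 L/min ÷ 60 = 0.9167 L/s.
PIP = Vt/C + R·V̇ + PEEP (constant-flow equation of motion).
Only the resistive term changes: ΔPIP = R × ΔV̇ = 7.4 × (0.9167 − 0.4833) = 7.4 × 0.4334 = 3.207 cmH2O.
Original PIP = 510/63.0 + 7.4×0.4833 + 7 = 18.672 cmH2O; new PIP = 18.672 + (3.207) = 21.879 cmH2O.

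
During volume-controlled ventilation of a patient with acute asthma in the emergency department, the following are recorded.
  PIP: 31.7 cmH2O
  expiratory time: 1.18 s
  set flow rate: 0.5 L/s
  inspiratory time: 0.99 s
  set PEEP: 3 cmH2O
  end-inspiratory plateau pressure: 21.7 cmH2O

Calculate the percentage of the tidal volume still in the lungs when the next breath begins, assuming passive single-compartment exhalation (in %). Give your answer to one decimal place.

Vt = flow × Ti = 0.5 L/s × 0.99 s × 1000 mL/L = 495.0 mL.
R = (PIP − Pplat)/V̇ = (31.7 − 21.7) / 0.5 = 10.0/0.5 = 20.0 cmH2O·s/L.
C = Vt/(Pplat − PEEP) = 495.0 / (21.7 − 3) = 495.0/18.7 = 26.471 mL/cmH2O.
τ = R × C = 20.0 × 0.02647 L/cmH2O = 0.5294 s.
Fraction remaining at end-expiration = e^(−Te/τ) = e^(−1.18/0.5294) = 0.1076 → 10.76%.

10.8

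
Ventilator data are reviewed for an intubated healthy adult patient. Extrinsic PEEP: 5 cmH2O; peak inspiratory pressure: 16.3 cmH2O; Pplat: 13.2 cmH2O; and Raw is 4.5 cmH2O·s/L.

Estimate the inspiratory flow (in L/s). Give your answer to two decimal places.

0.69

flow = (PIP − Pplat) / Raw = 3.1 / 4.5 = 0.6889 L/s.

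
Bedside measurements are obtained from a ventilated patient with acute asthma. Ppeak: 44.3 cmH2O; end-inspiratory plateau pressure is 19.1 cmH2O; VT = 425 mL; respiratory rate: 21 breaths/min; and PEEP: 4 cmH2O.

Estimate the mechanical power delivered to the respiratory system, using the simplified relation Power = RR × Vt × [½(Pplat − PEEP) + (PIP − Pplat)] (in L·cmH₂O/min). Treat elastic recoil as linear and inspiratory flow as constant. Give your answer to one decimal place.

Per-breath work = Vt × [½(Pplat−PEEP) + (PIP−Pplat)] = 0.425 × [0.5×15.1 + 25.2] = 0.425 × 32.75 = 13.919 L·cmH2O.
Power = 21 × 13.919 = 292.3 L·cmH2O/min.

292.3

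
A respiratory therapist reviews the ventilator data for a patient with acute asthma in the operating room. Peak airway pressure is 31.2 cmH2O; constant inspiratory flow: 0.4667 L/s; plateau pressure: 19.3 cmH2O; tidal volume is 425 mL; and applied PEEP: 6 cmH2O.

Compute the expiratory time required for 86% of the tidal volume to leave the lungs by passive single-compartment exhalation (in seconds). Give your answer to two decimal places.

R = (PIP − Pplat)/V̇ = (31.2 − 19.3) / 0.4667 = 11.9/0.4667 = 25.498 cmH2O·s/L.
C = Vt/(Pplat − PEEP) = 425.0 / (19.3 − 6) = 425.0/13.3 = 31.955 mL/cmH2O.
τ = R × C = 25.498 × 0.03196 L/cmH2O = 0.8149 s.
t = −τ·ln(1 − 0.86) = −0.8149·ln(0.14) = 1.602 s.

1.60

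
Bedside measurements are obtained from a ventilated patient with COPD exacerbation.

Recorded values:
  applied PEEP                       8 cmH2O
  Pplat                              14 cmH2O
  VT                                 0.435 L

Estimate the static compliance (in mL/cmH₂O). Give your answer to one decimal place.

Cstat = Vt / (Pplat − PEEP) = 435 / (14 − 8) = 435 / 6.0 = 72.5 mL/cmH2O.

72.5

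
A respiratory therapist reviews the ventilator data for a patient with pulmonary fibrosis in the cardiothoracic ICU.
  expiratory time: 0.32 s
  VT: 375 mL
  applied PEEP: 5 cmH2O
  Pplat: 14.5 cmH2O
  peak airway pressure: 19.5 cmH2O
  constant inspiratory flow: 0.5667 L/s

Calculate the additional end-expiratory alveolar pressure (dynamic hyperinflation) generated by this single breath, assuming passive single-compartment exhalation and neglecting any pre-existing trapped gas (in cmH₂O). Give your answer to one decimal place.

3.8

R = (PIP − Pplat)/V̇ = (19.5 − 14.5) / 0.5667 = 5.0/0.5667 = 8.823 cmH2O·s/L.
C = Vt/(Pplat − PEEP) = 375.0 / (14.5 − 5) = 375.0/9.5 = 39.474 mL/cmH2O.
τ = R × C = 8.823 × 0.03947 L/cmH2O = 0.3482 s.
Fraction remaining = e^(−Te/τ) = e^(−0.32/0.3482) = 0.3989; trapped volume = 375.0 × 0.3989 = 149.59 mL.
Additional alveolar pressure from trapping ≈ V_trapped / C = 149.59 / 39.474 = 3.79 cmH2O.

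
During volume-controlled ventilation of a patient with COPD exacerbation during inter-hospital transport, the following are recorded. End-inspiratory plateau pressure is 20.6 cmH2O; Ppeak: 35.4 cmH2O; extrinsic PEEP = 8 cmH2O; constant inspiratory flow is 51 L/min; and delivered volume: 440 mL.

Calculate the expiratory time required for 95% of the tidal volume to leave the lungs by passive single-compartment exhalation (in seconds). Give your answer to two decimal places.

Flow: 51 L/min ÷ 60 = 0.85 L/s.
R = (PIP − Pplat)/V̇ = (35.4 − 20.6) / 0.85 = 14.8/0.85 = 17.412 cmH2O·s/L.
C = Vt/(Pplat − PEEP) = 440.0 / (20.6 − 8) = 440.0/12.6 = 34.921 mL/cmH2O.
τ = R × C = 17.412 × 0.03492 L/cmH2O = 0.608 s.
t = −τ·ln(1 − 0.95) = −0.608·ln(0.05) = 1.821 s.

1.82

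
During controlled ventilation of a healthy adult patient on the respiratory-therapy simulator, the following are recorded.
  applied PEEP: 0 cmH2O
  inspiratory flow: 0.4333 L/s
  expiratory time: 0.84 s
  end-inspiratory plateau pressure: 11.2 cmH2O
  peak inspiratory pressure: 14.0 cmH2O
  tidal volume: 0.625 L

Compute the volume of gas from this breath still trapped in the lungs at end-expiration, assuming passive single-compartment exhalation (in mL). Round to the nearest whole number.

61

R = (PIP − Pplat)/V̇ = (14.0 − 11.2) / 0.4333 = 2.8/0.4333 = 6.462 cmH2O·s/L.
C = Vt/(Pplat − PEEP) = 625.0 / (11.2 − 0) = 625.0/11.2 = 55.804 mL/cmH2O.
τ = R × C = 6.462 × 0.0558 L/cmH2O = 0.3606 s.
Fraction remaining = e^(−Te/τ) = e^(−0.84/0.3606) = 0.09735.
Trapped volume = 625.0 × 0.09735 = 60.844 mL.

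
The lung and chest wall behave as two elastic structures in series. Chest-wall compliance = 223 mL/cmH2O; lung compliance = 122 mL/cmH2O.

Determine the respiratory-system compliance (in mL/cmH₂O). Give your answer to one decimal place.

Lung and chest wall are elastances in series: 1/Crs = 1/CL + 1/Ccw.
1/Crs = 1/122 + 1/223 = 0.01268.
Crs = 78.864 mL/cmH2O.

78.9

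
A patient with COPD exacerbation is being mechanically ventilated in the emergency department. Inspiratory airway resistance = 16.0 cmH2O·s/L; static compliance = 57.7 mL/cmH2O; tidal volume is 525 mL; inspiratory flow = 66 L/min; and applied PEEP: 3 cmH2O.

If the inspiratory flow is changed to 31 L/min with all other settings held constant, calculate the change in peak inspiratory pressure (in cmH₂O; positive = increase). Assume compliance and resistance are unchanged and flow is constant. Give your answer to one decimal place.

Flow: 66 L/min ÷ 60 = 1.1 L/s.
New flow: 31 L/min ÷ 60 = 0.5167 L/s.
PIP = Vt/C + R·V̇ + PEEP (constant-flow equation of motion).
Only the resistive term changes: ΔPIP = R × ΔV̇ = 16.0 × (0.5167 − 1.1) = 16.0 × -0.5833 = -9.333 cmH2O.

-9.3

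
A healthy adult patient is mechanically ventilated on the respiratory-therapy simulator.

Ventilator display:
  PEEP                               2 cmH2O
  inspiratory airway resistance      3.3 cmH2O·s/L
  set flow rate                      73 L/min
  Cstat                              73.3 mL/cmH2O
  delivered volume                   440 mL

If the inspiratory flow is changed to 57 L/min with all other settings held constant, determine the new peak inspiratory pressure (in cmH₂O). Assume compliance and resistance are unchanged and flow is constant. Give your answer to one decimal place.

Flow: 73 L/min ÷ 60 = 1.2167 L/s.
New flow: 57 L/min ÷ 60 = 0.95 L/s.
PIP = Vt/C + R·V̇ + PEEP (constant-flow equation of motion).
Only the resistive term changes: ΔPIP = R × ΔV̇ = 3.3 × (0.95 − 1.2167) = 3.3 × -0.2667 = -0.8801 cmH2O.
Original PIP = 440/73.3 + 3.3×1.2167 + 2 = 12.018 cmH2O; new PIP = 12.018 + (-0.8801) = 11.138 cmH2O.

11.1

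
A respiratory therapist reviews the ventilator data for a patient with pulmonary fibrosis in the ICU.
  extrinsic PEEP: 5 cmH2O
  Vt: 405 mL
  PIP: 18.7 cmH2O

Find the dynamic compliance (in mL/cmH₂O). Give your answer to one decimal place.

Dynamic compliance = Vt / (PIP − PEEP) = 405 / (18.7 − 5) = 405 / 13.7 = 29.562 mL/cmH2O.

29.6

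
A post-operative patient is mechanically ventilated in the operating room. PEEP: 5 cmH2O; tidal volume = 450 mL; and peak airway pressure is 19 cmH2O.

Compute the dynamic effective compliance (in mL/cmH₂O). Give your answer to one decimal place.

32.1

Dynamic compliance = Vt / (PIP − PEEP) = 450 / (19 − 5) = 450 / 14.0 = 32.143 mL/cmH2O.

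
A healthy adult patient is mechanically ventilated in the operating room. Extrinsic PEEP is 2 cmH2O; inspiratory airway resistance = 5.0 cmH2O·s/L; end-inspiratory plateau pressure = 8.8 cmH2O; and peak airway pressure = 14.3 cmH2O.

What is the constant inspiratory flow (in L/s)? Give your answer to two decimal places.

1.10

flow = (PIP − Pplat) / Raw = 5.5 / 5.0 = 1.1 L/s.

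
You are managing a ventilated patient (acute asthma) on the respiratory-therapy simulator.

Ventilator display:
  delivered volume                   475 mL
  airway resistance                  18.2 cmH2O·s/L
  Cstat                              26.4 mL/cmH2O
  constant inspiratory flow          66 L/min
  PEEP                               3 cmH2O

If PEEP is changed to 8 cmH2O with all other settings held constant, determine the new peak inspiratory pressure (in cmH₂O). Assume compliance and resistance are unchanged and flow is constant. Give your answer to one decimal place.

46.0

Flow: 66 L/min ÷ 60 = 1.1 L/s.
PIP = Vt/C + R·V̇ + PEEP (constant-flow equation of motion).
Only the baseline term changes: ΔPIP = ΔPEEP = 8 − 3 = 5.0 cmH2O.
Original PIP = 475/26.4 + 18.2×1.1 + 3 = 41.012 cmH2O; new PIP = 41.012 + (5.0) = 46.012 cmH2O.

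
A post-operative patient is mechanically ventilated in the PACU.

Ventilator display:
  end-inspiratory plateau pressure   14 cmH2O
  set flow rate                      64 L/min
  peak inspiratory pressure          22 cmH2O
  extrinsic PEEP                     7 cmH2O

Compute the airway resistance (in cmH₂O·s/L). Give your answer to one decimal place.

7.5

Flow: 64 L/min ÷ 60 = 1.0667 L/s.
Raw = (PIP − Pplat) / flow = (22 − 14) / 1.0667 = 8.0 / 1.0667 = 7.5 cmH2O·s/L.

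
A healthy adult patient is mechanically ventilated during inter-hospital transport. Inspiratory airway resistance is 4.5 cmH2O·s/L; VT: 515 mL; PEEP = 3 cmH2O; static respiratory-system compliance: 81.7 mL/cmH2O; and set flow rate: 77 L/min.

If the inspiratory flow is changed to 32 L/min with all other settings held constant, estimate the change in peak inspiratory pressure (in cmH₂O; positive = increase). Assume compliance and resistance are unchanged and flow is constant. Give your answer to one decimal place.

-3.4

Flow: 77 L/min ÷ 60 = 1.2833 L/s.
New flow: 32 L/min ÷ 60 = 0.5333 L/s.
PIP = Vt/C + R·V̇ + PEEP (constant-flow equation of motion).
Only the resistive term changes: ΔPIP = R × ΔV̇ = 4.5 × (0.5333 − 1.2833) = 4.5 × -0.75 = -3.375 cmH2O.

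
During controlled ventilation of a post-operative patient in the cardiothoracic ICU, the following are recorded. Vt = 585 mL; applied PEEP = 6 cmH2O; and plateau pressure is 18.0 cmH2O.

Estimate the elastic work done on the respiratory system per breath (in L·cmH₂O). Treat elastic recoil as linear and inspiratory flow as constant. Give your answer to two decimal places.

Elastic work ≈ ½ × (Pplat − PEEP) × Vt = 0.5 × (18.0 − 6) × 0.585 L = 0.5 × 12.0 × 0.585 = 3.51 L·cmH2O.

3.51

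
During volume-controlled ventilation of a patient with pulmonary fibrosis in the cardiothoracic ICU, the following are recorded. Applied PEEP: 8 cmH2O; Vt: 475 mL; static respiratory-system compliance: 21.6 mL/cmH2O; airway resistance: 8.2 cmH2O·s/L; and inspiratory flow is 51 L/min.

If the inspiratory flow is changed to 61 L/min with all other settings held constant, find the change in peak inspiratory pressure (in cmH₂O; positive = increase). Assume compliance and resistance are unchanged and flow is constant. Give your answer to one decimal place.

1.4

Flow: 51 L/min ÷ 60 = 0.85 L/s.
New flow: 61 L/min ÷ 60 = 1.0167 L/s.
PIP = Vt/C + R·V̇ + PEEP (constant-flow equation of motion).
Only the resistive term changes: ΔPIP = R × ΔV̇ = 8.2 × (1.0167 − 0.85) = 8.2 × 0.1667 = 1.367 cmH2O.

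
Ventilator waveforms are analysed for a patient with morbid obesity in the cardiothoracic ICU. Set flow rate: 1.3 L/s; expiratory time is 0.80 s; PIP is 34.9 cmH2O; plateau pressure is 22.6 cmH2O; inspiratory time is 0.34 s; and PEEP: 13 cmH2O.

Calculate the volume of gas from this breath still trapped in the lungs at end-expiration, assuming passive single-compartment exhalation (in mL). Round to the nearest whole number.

Vt = flow × Ti = 1.3 L/s × 0.34 s × 1000 mL/L = 442.0 mL.
R = (PIP − Pplat)/V̇ = (34.9 − 22.6) / 1.3 = 12.3/1.3 = 9.462 cmH2O·s/L.
C = Vt/(Pplat − PEEP) = 442.0 / (22.6 − 13) = 442.0/9.6 = 46.042 mL/cmH2O.
τ = R × C = 9.462 × 0.04604 L/cmH2O = 0.4356 s.
Fraction remaining = e^(−Te/τ) = e^(−0.80/0.4356) = 0.1594.
Trapped volume = 442.0 × 0.1594 = 70.455 mL.

70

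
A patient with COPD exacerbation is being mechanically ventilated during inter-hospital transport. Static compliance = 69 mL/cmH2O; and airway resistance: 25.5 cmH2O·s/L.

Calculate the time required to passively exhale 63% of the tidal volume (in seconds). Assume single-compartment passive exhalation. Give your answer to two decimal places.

1.75

τ = R × C = 25.5 × 69 mL/cmH2O = 25.5 × 0.069 L/cmH2O = 1.76 s.
Exhaled fraction f = 1 − e^(−t/τ) → t = −τ·ln(1 − f) = −1.76·ln(0.37) = 1.75 s.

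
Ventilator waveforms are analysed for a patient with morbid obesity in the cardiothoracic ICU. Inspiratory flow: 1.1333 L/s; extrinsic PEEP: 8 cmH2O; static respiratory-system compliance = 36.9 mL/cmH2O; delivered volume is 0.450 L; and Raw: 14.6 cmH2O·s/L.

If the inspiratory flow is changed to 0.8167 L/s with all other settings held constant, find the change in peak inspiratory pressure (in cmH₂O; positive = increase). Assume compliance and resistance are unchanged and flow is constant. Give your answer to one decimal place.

PIP = Vt/C + R·V̇ + PEEP (constant-flow equation of motion).
Only the resistive term changes: ΔPIP = R × ΔV̇ = 14.6 × (0.8167 − 1.1333) = 14.6 × -0.3166 = -4.622 cmH2O.

-4.6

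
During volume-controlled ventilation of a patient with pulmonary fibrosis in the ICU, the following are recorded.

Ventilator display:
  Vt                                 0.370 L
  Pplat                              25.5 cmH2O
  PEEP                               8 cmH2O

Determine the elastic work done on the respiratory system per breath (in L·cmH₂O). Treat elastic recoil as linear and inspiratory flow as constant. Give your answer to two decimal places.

Elastic work ≈ ½ × (Pplat − PEEP) × Vt = 0.5 × (25.5 − 8) × 0.370 L = 0.5 × 17.5 × 0.370 = 3.238 L·cmH2O.

3.24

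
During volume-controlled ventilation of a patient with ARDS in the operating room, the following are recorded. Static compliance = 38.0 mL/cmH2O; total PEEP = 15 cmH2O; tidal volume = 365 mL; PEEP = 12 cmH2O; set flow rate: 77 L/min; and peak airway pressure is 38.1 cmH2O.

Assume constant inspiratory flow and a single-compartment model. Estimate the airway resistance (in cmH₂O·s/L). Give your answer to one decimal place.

10.5

Flow: 77 L/min ÷ 60 = 1.2833 L/s.
Total PEEP = 15 cmH2O (set 12 + intrinsic 3); this is the baseline alveolar pressure.
Equation of motion (constant flow): PIP = Vt/C + R·V̇ + PEEP.
R·V̇ = PIP − Vt/C − PEEP = 38.1 − 365/38.0 − 15 = 38.1 − 9.605 − 15 = 13.495 cmH2O.
R = 13.495 / 1.2833 = 10.516 cmH2O·s/L.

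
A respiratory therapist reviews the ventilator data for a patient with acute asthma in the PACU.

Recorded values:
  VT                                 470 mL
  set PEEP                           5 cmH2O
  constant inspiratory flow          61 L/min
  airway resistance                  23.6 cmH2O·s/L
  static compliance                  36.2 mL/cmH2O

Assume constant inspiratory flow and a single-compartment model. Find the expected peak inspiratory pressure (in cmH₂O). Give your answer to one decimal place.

Flow: 61 L/min ÷ 60 = 1.0167 L/s.
Equation of motion (constant flow): PIP = Vt/C + R·V̇ + PEEP.
PIP = 470/36.2 + 23.6×1.0167 + 5 = 12.983 + 23.994 + 5 = 41.977 cmH2O.

42.0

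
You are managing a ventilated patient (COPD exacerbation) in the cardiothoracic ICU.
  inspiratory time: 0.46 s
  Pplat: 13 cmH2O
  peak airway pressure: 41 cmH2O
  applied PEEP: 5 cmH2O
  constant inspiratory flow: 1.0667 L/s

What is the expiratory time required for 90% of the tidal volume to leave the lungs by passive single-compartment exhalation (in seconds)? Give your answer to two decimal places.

Vt = flow × Ti = 1.0667 L/s × 0.46 s × 1000 mL/L = 490.68 mL.
R = (PIP − Pplat)/V̇ = (41 − 13) / 1.0667 = 28.0/1.0667 = 26.249 cmH2O·s/L.
C = Vt/(Pplat − PEEP) = 490.68 / (13 − 5) = 490.68/8.0 = 61.335 mL/cmH2O.
τ = R × C = 26.249 × 0.06134 L/cmH2O = 1.61 s.
t = −τ·ln(1 − 0.90) = −1.61·ln(0.1) = 3.707 s.

3.71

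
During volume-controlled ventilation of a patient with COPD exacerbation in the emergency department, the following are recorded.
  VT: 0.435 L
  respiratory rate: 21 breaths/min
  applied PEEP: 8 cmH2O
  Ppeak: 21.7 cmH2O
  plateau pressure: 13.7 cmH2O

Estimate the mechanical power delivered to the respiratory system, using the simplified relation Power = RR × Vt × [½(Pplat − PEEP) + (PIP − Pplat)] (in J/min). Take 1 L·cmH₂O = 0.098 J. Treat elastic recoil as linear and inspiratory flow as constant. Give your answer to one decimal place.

Per-breath work = Vt × [½(Pplat−PEEP) + (PIP−Pplat)] = 0.435 × [0.5×5.7 + 8.0] = 0.435 × 10.85 = 4.72 L·cmH2O.
Power = 21 × 4.72 = 99.12 L·cmH2O/min.
× 0.098 J/(L·cmH2O) → 9.714 J/min.

9.7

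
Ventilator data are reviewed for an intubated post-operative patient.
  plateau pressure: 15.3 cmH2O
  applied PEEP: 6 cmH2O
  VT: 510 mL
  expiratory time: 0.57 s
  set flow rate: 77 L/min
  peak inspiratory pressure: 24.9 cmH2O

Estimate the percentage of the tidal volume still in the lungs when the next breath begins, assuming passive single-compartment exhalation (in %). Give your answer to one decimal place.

24.9

Flow: 77 L/min ÷ 60 = 1.2833 L/s.
R = (PIP − Pplat)/V̇ = (24.9 − 15.3) / 1.2833 = 9.6/1.2833 = 7.481 cmH2O·s/L.
C = Vt/(Pplat − PEEP) = 510.0 / (15.3 − 6) = 510.0/9.3 = 54.839 mL/cmH2O.
τ = R × C = 7.481 × 0.05484 L/cmH2O = 0.4103 s.
Fraction remaining at end-expiration = e^(−Te/τ) = e^(−0.57/0.4103) = 0.2493 → 24.93%.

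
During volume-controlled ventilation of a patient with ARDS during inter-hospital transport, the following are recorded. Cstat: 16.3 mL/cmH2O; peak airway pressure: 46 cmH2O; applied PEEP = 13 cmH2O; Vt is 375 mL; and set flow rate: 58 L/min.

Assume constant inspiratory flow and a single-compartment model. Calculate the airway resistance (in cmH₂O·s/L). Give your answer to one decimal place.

Flow: 58 L/min ÷ 60 = 0.9667 L/s.
Equation of motion (constant flow): PIP = Vt/C + R·V̇ + PEEP.
R·V̇ = PIP − Vt/C − PEEP = 46 − 375/16.3 − 13 = 46 − 23.006 − 13 = 9.994 cmH2O.
R = 9.994 / 0.9667 = 10.338 cmH2O·s/L.

10.3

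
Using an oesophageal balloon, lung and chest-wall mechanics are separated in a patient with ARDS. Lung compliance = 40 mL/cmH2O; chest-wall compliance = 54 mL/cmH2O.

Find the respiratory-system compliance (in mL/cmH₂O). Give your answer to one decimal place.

23.0

Lung and chest wall are elastances in series: 1/Crs = 1/CL + 1/Ccw.
1/Crs = 1/40 + 1/54 = 0.04352.
Crs = 22.978 mL/cmH2O.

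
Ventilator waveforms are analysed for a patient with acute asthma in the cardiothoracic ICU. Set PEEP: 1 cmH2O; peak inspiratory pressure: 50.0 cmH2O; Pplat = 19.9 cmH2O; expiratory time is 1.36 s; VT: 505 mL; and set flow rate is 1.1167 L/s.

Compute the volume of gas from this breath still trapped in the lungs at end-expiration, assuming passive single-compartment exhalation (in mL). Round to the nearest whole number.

R = (PIP − Pplat)/V̇ = (50.0 − 19.9) / 1.1167 = 30.1/1.1167 = 26.954 cmH2O·s/L.
C = Vt/(Pplat − PEEP) = 505.0 / (19.9 − 1) = 505.0/18.9 = 26.72 mL/cmH2O.
τ = R × C = 26.954 × 0.02672 L/cmH2O = 0.7202 s.
Fraction remaining = e^(−Te/τ) = e^(−1.36/0.7202) = 0.1513.
Trapped volume = 505.0 × 0.1513 = 76.407 mL.

76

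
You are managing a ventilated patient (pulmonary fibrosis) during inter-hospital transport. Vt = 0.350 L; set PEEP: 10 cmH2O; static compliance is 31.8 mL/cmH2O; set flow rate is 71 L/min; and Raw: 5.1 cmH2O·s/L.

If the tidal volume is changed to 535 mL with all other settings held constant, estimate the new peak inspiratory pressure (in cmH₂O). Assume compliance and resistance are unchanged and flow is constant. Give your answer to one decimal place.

Flow: 71 L/min ÷ 60 = 1.1833 L/s.
PIP = Vt/C + R·V̇ + PEEP (constant-flow equation of motion).
Only the elastic term changes: ΔPIP = ΔVt / C = (535 − 350) / 31.8 = 5.818 cmH2O.
Original PIP = 350/31.8 + 5.1×1.1833 + 10 = 27.041 cmH2O; new PIP = 27.041 + (5.818) = 32.859 cmH2O.

32.9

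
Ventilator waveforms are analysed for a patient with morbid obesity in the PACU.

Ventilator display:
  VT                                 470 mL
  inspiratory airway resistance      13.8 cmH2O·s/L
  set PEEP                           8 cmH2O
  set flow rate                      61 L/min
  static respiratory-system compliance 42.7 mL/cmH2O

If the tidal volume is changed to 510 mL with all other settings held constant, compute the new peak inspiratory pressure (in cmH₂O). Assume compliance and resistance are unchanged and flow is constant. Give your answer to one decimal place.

34.0

Flow: 61 L/min ÷ 60 = 1.0167 L/s.
PIP = Vt/C + R·V̇ + PEEP (constant-flow equation of motion).
Only the elastic term changes: ΔPIP = ΔVt / C = (510 − 470) / 42.7 = 0.9368 cmH2O.
Original PIP = 470/42.7 + 13.8×1.0167 + 8 = 33.037 cmH2O; new PIP = 33.037 + (0.9368) = 33.974 cmH2O.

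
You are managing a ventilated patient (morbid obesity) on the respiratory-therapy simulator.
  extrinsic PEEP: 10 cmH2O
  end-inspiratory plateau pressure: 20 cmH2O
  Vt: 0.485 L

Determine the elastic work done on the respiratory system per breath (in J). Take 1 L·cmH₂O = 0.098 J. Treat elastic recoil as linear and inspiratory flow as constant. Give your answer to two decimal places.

0.24

Elastic work ≈ ½ × (Pplat − PEEP) × Vt = 0.5 × (20 − 10) × 0.485 L = 0.5 × 10.0 × 0.485 = 2.425 L·cmH2O.
× 0.098 J/(L·cmH2O) → 0.2377 J.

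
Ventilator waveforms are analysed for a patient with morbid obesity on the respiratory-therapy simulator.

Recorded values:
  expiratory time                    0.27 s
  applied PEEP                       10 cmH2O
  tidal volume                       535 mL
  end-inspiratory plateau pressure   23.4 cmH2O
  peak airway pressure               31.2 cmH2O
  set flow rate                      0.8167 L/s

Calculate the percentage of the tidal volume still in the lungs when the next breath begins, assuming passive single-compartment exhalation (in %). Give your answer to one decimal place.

49.3

R = (PIP − Pplat)/V̇ = (31.2 − 23.4) / 0.8167 = 7.8/0.8167 = 9.551 cmH2O·s/L.
C = Vt/(Pplat − PEEP) = 535.0 / (23.4 − 10) = 535.0/13.4 = 39.925 mL/cmH2O.
τ = R × C = 9.551 × 0.03993 L/cmH2O = 0.3814 s.
Fraction remaining at end-expiration = e^(−Te/τ) = e^(−0.27/0.3814) = 0.4927 → 49.27%.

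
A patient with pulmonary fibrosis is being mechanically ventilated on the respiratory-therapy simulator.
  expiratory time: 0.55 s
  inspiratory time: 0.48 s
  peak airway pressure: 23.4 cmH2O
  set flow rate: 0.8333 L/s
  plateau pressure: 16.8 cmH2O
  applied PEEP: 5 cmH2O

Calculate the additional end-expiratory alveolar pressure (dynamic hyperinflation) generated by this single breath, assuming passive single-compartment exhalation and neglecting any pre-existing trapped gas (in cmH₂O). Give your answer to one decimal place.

1.5

Vt = flow × Ti = 0.8333 L/s × 0.48 s × 1000 mL/L = 399.98 mL.
R = (PIP − Pplat)/V̇ = (23.4 − 16.8) / 0.8333 = 6.6/0.8333 = 7.92 cmH2O·s/L.
C = Vt/(Pplat − PEEP) = 399.98 / (16.8 − 5) = 399.98/11.8 = 33.897 mL/cmH2O.
τ = R × C = 7.92 × 0.0339 L/cmH2O = 0.2685 s.
Fraction remaining = e^(−Te/τ) = e^(−0.55/0.2685) = 0.1289; trapped volume = 399.98 × 0.1289 = 51.557 mL.
Additional alveolar pressure from trapping ≈ V_trapped / C = 51.557 / 33.897 = 1.521 cmH2O.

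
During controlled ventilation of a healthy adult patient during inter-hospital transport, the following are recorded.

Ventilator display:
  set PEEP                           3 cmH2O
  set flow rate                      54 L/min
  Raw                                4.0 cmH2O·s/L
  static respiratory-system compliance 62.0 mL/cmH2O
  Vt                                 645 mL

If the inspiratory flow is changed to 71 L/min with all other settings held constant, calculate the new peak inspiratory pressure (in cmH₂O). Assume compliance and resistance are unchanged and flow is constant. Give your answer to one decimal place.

18.1

Flow: 54 L/min ÷ 60 = 0.9 L/s.
New flow: 71 L/min ÷ 60 = 1.1833 L/s.
PIP = Vt/C + R·V̇ + PEEP (constant-flow equation of motion).
Only the resistive term changes: ΔPIP = R × ΔV̇ = 4.0 × (1.1833 − 0.9) = 4.0 × 0.2833 = 1.133 cmH2O.
Original PIP = 645/62.0 + 4.0×0.9 + 3 = 17.003 cmH2O; new PIP = 17.003 + (1.133) = 18.136 cmH2O.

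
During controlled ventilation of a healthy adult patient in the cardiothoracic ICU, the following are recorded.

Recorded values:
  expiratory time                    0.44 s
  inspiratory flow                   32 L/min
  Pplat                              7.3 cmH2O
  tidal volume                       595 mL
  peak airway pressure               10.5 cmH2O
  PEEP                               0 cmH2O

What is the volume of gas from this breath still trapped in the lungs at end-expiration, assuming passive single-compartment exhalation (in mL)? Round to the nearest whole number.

242

Flow: 32 L/min ÷ 60 = 0.5333 L/s.
R = (PIP − Pplat)/V̇ = (10.5 − 7.3) / 0.5333 = 3.2/0.5333 = 6.0 cmH2O·s/L.
C = Vt/(Pplat − PEEP) = 595.0 / (7.3 − 0) = 595.0/7.3 = 81.507 mL/cmH2O.
τ = R × C = 6.0 × 0.08151 L/cmH2O = 0.4891 s.
Fraction remaining = e^(−Te/τ) = e^(−0.44/0.4891) = 0.4067.
Trapped volume = 595.0 × 0.4067 = 241.99 mL.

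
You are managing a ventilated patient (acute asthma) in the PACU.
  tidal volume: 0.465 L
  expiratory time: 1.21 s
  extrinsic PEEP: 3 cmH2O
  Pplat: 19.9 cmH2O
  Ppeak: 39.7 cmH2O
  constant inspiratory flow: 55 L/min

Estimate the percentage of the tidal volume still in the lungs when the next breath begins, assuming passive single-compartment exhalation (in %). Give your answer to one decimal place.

13.1

Flow: 55 L/min ÷ 60 = 0.9167 L/s.
R = (PIP − Pplat)/V̇ = (39.7 − 19.9) / 0.9167 = 19.8/0.9167 = 21.599 cmH2O·s/L.
C = Vt/(Pplat − PEEP) = 465.0 / (19.9 − 3) = 465.0/16.9 = 27.515 mL/cmH2O.
τ = R × C = 21.599 × 0.02752 L/cmH2O = 0.5944 s.
Fraction remaining at end-expiration = e^(−Te/τ) = e^(−1.21/0.5944) = 0.1306 → 13.06%.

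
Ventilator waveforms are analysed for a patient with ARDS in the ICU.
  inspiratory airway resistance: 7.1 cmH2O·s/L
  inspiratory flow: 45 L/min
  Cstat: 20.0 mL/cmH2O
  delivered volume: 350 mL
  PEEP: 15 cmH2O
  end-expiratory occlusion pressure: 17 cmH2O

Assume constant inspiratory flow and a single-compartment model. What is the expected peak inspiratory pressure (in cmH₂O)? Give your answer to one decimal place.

Flow: 45 L/min ÷ 60 = 0.75 L/s.
Total PEEP = 17 cmH2O (set 15 + intrinsic 2); this is the baseline alveolar pressure.
Equation of motion (constant flow): PIP = Vt/C + R·V̇ + PEEP.
PIP = 350/20.0 + 7.1×0.75 + 17 = 17.5 + 5.325 + 17 = 39.825 cmH2O.

39.8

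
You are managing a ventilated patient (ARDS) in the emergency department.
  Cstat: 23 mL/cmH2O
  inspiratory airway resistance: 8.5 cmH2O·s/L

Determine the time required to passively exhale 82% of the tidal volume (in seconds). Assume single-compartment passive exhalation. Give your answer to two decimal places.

0.34

τ = R × C = 8.5 × 23 mL/cmH2O = 8.5 × 0.023 L/cmH2O = 0.1955 s.
Exhaled fraction f = 1 − e^(−t/τ) → t = −τ·ln(1 − f) = −0.1955·ln(0.18) = 0.3352 s.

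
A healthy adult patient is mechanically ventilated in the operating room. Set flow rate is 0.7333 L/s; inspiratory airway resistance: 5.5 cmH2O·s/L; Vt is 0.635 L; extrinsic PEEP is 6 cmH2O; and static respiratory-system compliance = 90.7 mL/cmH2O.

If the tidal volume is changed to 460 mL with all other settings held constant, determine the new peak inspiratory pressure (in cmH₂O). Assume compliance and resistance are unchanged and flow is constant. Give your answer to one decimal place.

15.1

PIP = Vt/C + R·V̇ + PEEP (constant-flow equation of motion).
Only the elastic term changes: ΔPIP = ΔVt / C = (460 − 635) / 90.7 = -1.929 cmH2O.
Original PIP = 635/90.7 + 5.5×0.7333 + 6 = 17.034 cmH2O; new PIP = 17.034 + (-1.929) = 15.105 cmH2O.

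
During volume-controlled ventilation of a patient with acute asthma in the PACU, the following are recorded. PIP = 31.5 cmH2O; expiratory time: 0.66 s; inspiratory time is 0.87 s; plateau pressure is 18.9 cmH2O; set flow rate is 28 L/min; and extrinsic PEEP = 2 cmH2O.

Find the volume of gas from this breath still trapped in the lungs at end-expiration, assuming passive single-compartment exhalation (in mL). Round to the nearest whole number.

147

Flow: 28 L/min ÷ 60 = 0.4667 L/s.
Vt = flow × Ti = 0.4667 L/s × 0.87 s × 1000 mL/L = 406.03 mL.
R = (PIP − Pplat)/V̇ = (31.5 − 18.9) / 0.4667 = 12.6/0.4667 = 26.998 cmH2O·s/L.
C = Vt/(Pplat − PEEP) = 406.03 / (18.9 − 2) = 406.03/16.9 = 24.025 mL/cmH2O.
τ = R × C = 26.998 × 0.02403 L/cmH2O = 0.6488 s.
Fraction remaining = e^(−Te/τ) = e^(−0.66/0.6488) = 0.3616.
Trapped volume = 406.03 × 0.3616 = 146.82 mL.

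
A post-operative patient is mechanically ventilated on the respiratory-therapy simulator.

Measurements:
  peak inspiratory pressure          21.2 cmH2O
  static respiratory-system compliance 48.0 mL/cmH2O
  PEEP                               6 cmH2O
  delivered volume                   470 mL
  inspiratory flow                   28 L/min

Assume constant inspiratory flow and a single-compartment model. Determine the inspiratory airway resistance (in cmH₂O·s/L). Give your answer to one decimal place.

Flow: 28 L/min ÷ 60 = 0.4667 L/s.
Equation of motion (constant flow): PIP = Vt/C + R·V̇ + PEEP.
R·V̇ = PIP − Vt/C − PEEP = 21.2 − 470/48.0 − 6 = 21.2 − 9.792 − 6 = 5.408 cmH2O.
R = 5.408 / 0.4667 = 11.588 cmH2O·s/L.

11.6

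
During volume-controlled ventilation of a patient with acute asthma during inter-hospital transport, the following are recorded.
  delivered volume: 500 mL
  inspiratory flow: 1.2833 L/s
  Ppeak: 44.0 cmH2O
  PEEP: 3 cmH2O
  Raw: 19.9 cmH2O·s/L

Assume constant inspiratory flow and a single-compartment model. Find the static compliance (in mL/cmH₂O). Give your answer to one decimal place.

Equation of motion (constant flow): PIP = Vt/C + R·V̇ + PEEP.
Vt/C = PIP − R·V̇ − PEEP = 44.0 − 19.9×1.2833 − 3 = 44.0 − 25.538 − 3 = 15.462 cmH2O.
C = Vt / 15.462 = 500 / 15.462 = 32.337 mL/cmH2O.

32.3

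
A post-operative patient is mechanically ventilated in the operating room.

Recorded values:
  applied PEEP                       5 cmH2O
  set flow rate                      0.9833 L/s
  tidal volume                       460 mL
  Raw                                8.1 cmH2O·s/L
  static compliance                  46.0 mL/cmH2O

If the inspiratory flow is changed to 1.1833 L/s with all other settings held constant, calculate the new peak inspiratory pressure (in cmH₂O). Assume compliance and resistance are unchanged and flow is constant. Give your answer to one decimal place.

24.6

PIP = Vt/C + R·V̇ + PEEP (constant-flow equation of motion).
Only the resistive term changes: ΔPIP = R × ΔV̇ = 8.1 × (1.1833 − 0.9833) = 8.1 × 0.2 = 1.62 cmH2O.
Original PIP = 460/46.0 + 8.1×0.9833 + 5 = 22.965 cmH2O; new PIP = 22.965 + (1.62) = 24.585 cmH2O.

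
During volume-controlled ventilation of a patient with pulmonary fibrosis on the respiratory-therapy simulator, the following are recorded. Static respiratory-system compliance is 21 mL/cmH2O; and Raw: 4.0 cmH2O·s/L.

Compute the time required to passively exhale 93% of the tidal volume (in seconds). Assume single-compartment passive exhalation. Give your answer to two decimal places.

0.22

τ = R × C = 4.0 × 21 mL/cmH2O = 4.0 × 0.021 L/cmH2O = 0.084 s.
Exhaled fraction f = 1 − e^(−t/τ) → t = −τ·ln(1 − f) = −0.084·ln(0.07) = 0.2234 s.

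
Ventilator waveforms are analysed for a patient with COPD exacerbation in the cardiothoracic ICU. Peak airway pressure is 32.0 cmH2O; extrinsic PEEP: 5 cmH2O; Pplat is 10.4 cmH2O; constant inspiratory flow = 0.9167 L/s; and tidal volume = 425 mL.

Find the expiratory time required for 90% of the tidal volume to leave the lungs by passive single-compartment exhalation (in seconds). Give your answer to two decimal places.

R = (PIP − Pplat)/V̇ = (32.0 − 10.4) / 0.9167 = 21.6/0.9167 = 23.563 cmH2O·s/L.
C = Vt/(Pplat − PEEP) = 425.0 / (10.4 − 5) = 425.0/5.4 = 78.704 mL/cmH2O.
τ = R × C = 23.563 × 0.0787 L/cmH2O = 1.854 s.
t = −τ·ln(1 − 0.90) = −1.854·ln(0.1) = 4.269 s.

4.27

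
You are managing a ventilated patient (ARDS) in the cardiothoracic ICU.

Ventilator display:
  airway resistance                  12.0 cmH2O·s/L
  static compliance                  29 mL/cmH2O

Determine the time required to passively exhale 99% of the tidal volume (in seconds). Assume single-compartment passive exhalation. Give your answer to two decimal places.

1.60

τ = R × C = 12.0 × 29 mL/cmH2O = 12.0 × 0.029 L/cmH2O = 0.348 s.
Exhaled fraction f = 1 − e^(−t/τ) → t = −τ·ln(1 − f) = −0.348·ln(0.01) = 1.603 s.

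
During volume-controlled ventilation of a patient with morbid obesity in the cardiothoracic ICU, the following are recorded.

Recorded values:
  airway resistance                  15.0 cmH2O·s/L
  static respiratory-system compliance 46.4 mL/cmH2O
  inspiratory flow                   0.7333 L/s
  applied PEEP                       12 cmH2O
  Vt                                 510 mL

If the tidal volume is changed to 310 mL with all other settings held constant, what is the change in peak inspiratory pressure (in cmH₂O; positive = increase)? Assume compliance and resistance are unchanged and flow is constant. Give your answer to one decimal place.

PIP = Vt/C + R·V̇ + PEEP (constant-flow equation of motion).
Only the elastic term changes: ΔPIP = ΔVt / C = (310 − 510) / 46.4 = -4.31 cmH2O.

-4.3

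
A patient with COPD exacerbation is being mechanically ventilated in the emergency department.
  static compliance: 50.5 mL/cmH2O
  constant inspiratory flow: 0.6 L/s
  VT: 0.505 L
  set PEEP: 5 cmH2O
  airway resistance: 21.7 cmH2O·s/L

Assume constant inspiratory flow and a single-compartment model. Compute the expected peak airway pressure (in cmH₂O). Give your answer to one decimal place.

Equation of motion (constant flow): PIP = Vt/C + R·V̇ + PEEP.
PIP = 505/50.5 + 21.7×0.6 + 5 = 10.0 + 13.02 + 5 = 28.02 cmH2O.

28.0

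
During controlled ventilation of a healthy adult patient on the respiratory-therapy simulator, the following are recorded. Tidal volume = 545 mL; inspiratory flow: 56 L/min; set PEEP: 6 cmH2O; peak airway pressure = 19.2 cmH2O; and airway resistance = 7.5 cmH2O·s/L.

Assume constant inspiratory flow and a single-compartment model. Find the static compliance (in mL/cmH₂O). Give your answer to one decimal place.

87.9

Flow: 56 L/min ÷ 60 = 0.9333 L/s.
Equation of motion (constant flow): PIP = Vt/C + R·V̇ + PEEP.
Vt/C = PIP − R·V̇ − PEEP = 19.2 − 7.5×0.9333 − 6 = 19.2 − 7.0 − 6 = 6.2 cmH2O.
C = Vt / 6.2 = 545 / 6.2 = 87.903 mL/cmH2O.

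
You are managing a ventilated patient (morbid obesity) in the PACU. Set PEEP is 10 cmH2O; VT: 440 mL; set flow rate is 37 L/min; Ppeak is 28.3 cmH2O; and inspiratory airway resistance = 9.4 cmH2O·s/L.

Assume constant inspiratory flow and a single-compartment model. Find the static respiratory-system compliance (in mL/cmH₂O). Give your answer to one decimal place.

Flow: 37 L/min ÷ 60 = 0.6167 L/s.
Equation of motion (constant flow): PIP = Vt/C + R·V̇ + PEEP.
Vt/C = PIP − R·V̇ − PEEP = 28.3 − 9.4×0.6167 − 10 = 28.3 − 5.797 − 10 = 12.503 cmH2O.
C = Vt / 12.503 = 440 / 12.503 = 35.192 mL/cmH2O.

35.2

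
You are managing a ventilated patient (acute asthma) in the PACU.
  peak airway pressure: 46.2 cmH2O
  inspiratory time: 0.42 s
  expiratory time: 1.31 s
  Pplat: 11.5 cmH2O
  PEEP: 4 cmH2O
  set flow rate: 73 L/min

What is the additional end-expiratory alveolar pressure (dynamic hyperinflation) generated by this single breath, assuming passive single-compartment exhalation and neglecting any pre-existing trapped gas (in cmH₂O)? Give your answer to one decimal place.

Flow: 73 L/min ÷ 60 = 1.2167 L/s.
Vt = flow × Ti = 1.2167 L/s × 0.42 s × 1000 mL/L = 511.01 mL.
R = (PIP − Pplat)/V̇ = (46.2 − 11.5) / 1.2167 = 34.7/1.2167 = 28.52 cmH2O·s/L.
C = Vt/(Pplat − PEEP) = 511.01 / (11.5 − 4) = 511.01/7.5 = 68.135 mL/cmH2O.
τ = R × C = 28.52 × 0.06814 L/cmH2O = 1.943 s.
Fraction remaining = e^(−Te/τ) = e^(−1.31/1.943) = 0.5096; trapped volume = 511.01 × 0.5096 = 260.41 mL.
Additional alveolar pressure from trapping ≈ V_trapped / C = 260.41 / 68.135 = 3.822 cmH2O.

3.8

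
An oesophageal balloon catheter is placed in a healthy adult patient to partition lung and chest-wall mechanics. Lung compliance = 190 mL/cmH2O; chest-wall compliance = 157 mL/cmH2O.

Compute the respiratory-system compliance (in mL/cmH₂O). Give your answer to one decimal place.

86.0

Lung and chest wall are elastances in series: 1/Crs = 1/CL + 1/Ccw.
1/Crs = 1/190 + 1/157 = 0.01163.
Crs = 85.985 mL/cmH2O.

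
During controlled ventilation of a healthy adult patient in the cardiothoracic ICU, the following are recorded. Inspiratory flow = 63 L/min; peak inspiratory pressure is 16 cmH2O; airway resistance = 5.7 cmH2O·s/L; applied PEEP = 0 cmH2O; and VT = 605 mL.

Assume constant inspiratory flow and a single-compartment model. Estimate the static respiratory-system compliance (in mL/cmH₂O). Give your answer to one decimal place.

60.4

Flow: 63 L/min ÷ 60 = 1.05 L/s.
Equation of motion (constant flow): PIP = Vt/C + R·V̇ + PEEP.
Vt/C = PIP − R·V̇ − PEEP = 16 − 5.7×1.05 − 0 = 16 − 5.985 − 0 = 10.015 cmH2O.
C = Vt / 10.015 = 605 / 10.015 = 60.409 mL/cmH2O.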